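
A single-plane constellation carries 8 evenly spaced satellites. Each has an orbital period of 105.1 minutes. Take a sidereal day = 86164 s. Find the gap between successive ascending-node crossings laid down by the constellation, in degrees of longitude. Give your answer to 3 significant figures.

T = 105.1 min = 6306.0 s.
Single-satellite node shift = (6306.0/86164) × 360° = 26.35°.
With 8 satellites evenly phased, successive equator crossings are 26.35/8 = 3.293° apart.

3.29°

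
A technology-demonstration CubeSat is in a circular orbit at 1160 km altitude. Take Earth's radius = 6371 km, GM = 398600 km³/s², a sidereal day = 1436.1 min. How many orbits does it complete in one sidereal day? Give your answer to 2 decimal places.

Semi-major axis a = 6371 + 1160 = 7531 km. Period T = 2π√(a³/μ) = 2π√(7531³/398600) = 6504.1 s = 108.40 min.
Orbits per sidereal day = 86166 / 6504.1 = 13.248.

13.25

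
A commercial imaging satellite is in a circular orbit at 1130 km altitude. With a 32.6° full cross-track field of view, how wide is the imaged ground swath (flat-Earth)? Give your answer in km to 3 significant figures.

Half-angle = 32.6°/2 = 16.3°.
Swath width ≈ 2h·tan(θ/2) = 2 × 1130 × tan(16.3°) = 660.9 km.

661 km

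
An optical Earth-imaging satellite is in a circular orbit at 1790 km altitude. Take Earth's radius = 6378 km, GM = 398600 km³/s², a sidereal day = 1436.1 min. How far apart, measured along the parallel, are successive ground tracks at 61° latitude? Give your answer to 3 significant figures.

1660 km

Semi-major axis a = 6378 + 1790 = 8168 km. Period T = 2π√(a³/μ) = 2π√(8168³/398600) = 7346.6 s = 122.44 min.
Node shift per orbit = (7346.6/86166) × 360° = 30.69°.
Equatorial spacing = 30.69 × 111.3 km/° = 3417 km.
At 61° latitude, spacing = 3417 × cos(61°) = 1656 km.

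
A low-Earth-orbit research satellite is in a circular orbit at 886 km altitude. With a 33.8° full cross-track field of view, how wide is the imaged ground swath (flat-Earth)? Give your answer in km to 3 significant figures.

538 km

Half-angle = 33.8°/2 = 16.9°.
Swath width ≈ 2h·tan(θ/2) = 2 × 886 × tan(16.9°) = 538.4 km.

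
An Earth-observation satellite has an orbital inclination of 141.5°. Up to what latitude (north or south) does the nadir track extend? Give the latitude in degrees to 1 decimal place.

38.5°

Retrograde orbit: the ground track reaches ±(180° − i) = ±(180 − 141.5) = ±38.5°.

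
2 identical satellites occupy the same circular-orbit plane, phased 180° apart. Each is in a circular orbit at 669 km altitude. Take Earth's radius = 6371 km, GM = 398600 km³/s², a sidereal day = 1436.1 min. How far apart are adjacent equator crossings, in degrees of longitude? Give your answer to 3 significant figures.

12.3°

Semi-major axis a = 6371 + 669 = 7040 km. Period T = 2π√(a³/μ) = 2π√(7040³/398600) = 5878.5 s = 97.98 min.
Single-satellite node shift = (5878.5/86166) × 360° = 24.56°.
With 2 satellites evenly phased, successive equator crossings are 24.56/2 = 12.280° apart.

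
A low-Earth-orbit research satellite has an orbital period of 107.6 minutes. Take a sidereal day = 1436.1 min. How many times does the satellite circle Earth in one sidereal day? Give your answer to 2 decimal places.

T = 107.6 min = 6456.0 s.
Orbits per sidereal day = 86166 / 6456.0 = 13.347.

13.35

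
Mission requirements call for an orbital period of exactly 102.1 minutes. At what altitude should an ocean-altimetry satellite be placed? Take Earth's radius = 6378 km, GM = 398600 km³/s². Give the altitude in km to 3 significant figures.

858 km

T = 102.1 min = 6126.0 s.
From T = 2π√(a³/μ): a = (μ T²/4π²)^(1/3) = (398600 × 6126.0² / 4π²)^(1/3) = 7236 km.
Altitude h = a − R = 7236 − 6378 = 858 km.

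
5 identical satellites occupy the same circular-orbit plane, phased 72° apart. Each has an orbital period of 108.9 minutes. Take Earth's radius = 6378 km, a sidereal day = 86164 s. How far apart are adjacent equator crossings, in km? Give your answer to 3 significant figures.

608 km

T = 108.9 min = 6534.0 s.
Single-satellite node shift = (6534.0/86164) × 360° = 27.30°.
With 5 satellites evenly phased, successive equator crossings are 27.30/5 = 5.460° apart.
That is 5.460 × 111.3 = 608 km at the equator.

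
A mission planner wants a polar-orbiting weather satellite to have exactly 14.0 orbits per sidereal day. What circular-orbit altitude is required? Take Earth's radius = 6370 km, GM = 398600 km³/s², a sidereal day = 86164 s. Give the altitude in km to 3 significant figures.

889 km

Required period T = 86164 / 14.0 = 6154.6 s.
From T = 2π√(a³/μ): a = (μ T²/4π²)^(1/3) = (398600 × 6154.6² / 4π²)^(1/3) = 7259 km.
Altitude h = a − R = 7259 − 6370 = 889 km.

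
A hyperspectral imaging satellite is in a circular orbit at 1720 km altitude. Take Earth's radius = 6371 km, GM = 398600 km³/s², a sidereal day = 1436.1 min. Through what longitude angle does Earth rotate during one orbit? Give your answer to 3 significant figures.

30.3°

Semi-major axis a = 6371 + 1720 = 8091 km. Period T = 2π√(a³/μ) = 2π√(8091³/398600) = 7242.9 s = 120.72 min.
During one orbit Earth rotates (7242.9 / 86166) × 360° = 30.26°.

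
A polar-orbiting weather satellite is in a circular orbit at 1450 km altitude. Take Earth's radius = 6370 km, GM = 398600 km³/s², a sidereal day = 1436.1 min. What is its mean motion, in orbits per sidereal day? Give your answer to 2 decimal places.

12.52

Semi-major axis a = 6370 + 1450 = 7820 km. Period T = 2π√(a³/μ) = 2π√(7820³/398600) = 6882.1 s = 114.70 min.
Orbits per sidereal day = 86166 / 6882.1 = 12.520.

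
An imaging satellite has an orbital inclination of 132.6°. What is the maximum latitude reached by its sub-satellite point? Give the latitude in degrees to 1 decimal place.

47.4°

Retrograde orbit: the ground track reaches ±(180° − i) = ±(180 − 132.6) = ±47.4°.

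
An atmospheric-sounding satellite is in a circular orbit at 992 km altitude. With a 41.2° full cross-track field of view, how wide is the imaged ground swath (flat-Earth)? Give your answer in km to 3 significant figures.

Half-angle = 41.2°/2 = 20.6°.
Swath width ≈ 2h·tan(θ/2) = 2 × 992 × tan(20.6°) = 745.7 km.

746 km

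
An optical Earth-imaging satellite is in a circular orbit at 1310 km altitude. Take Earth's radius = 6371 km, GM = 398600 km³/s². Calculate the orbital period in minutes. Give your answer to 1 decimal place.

111.7 min

Semi-major axis a = 6371 + 1310 = 7681 km. Period T = 2π√(a³/μ) = 2π√(7681³/398600) = 6699.4 s = 111.66 min.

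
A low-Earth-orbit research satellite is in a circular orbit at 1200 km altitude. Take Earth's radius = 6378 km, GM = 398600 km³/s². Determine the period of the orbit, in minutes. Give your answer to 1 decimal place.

109.4 min

Semi-major axis a = 6378 + 1200 = 7578 km. Period T = 2π√(a³/μ) = 2π√(7578³/398600) = 6565.1 s = 109.42 min.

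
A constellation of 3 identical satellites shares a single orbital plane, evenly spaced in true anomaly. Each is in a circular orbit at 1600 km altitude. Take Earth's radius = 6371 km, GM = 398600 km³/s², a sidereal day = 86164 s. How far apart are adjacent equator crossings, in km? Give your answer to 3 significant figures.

Semi-major axis a = 6371 + 1600 = 7971 km. Period T = 2π√(a³/μ) = 2π√(7971³/398600) = 7082.4 s = 118.04 min.
Single-satellite node shift = (7082.4/86164) × 360° = 29.59°.
With 3 satellites evenly phased, successive equator crossings are 29.59/3 = 9.864° apart.
That is 9.864 × 111.2 = 1097 km at the equator.

1100 km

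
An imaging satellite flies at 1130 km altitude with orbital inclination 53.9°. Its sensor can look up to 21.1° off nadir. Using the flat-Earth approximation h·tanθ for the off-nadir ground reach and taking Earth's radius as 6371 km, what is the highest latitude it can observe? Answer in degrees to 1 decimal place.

For a prograde orbit the ground track reaches latitude ±i = ±53.9°.
Sensor half-swath on the ground ≈ 1130·tan(21.1°) = 436 km = 3.92° of latitude.
Maximum observable latitude ≈ 53.9 + 3.92 = 57.8°.

57.8°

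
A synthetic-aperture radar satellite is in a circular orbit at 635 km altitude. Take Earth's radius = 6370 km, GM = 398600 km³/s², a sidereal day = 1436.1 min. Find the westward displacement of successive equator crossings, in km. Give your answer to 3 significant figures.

2710 km

Semi-major axis a = 6370 + 635 = 7005 km. Period T = 2π√(a³/μ) = 2π√(7005³/398600) = 5834.8 s = 97.25 min.
During one orbit Earth rotates (5834.8 / 86166) × 360° = 24.38°.
At the equator that is 24.38° × (2π·6370/360) km/° = 24.38 × 111.2 = 2710 km.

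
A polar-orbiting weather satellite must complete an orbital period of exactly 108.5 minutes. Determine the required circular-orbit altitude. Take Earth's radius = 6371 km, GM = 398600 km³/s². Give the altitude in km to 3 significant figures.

1160 km

T = 108.5 min = 6510.0 s.
From T = 2π√(a³/μ): a = (μ T²/4π²)^(1/3) = (398600 × 6510.0² / 4π²)^(1/3) = 7536 km.
Altitude h = a − R = 7536 − 6371 = 1165 km.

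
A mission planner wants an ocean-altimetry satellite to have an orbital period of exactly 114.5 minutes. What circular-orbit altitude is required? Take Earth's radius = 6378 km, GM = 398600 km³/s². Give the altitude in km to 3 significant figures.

1430 km

T = 114.5 min = 6870.0 s.
From T = 2π√(a³/μ): a = (μ T²/4π²)^(1/3) = (398600 × 6870.0² / 4π²)^(1/3) = 7811 km.
Altitude h = a − R = 7811 − 6378 = 1433 km.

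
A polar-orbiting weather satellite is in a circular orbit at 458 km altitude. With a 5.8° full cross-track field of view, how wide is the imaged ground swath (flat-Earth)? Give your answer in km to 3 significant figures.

Half-angle = 5.8°/2 = 2.9°.
Swath width ≈ 2h·tan(θ/2) = 2 × 458 × tan(2.9°) = 46.4 km.

46.4 km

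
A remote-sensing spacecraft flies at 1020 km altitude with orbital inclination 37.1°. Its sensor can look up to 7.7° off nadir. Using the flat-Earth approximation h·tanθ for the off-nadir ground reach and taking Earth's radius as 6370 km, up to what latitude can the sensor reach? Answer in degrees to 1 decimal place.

38.3°

For a prograde orbit the ground track reaches latitude ±i = ±37.1°.
Sensor half-swath on the ground ≈ 1020·tan(7.7°) = 138 km = 1.24° of latitude.
Maximum observable latitude ≈ 37.1 + 1.24 = 38.3°.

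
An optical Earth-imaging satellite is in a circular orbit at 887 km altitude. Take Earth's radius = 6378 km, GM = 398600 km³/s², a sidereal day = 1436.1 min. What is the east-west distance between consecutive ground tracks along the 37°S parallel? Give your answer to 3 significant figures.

Semi-major axis a = 6378 + 887 = 7265 km. Period T = 2π√(a³/μ) = 2π√(7265³/398600) = 6162.6 s = 102.71 min.
Node shift per orbit = (6162.6/86166) × 360° = 25.75°.
Equatorial spacing = 25.75 × 111.3 km/° = 2866 km.
At 37° latitude, spacing = 2866 × cos(37°) = 2289 km.

2290 km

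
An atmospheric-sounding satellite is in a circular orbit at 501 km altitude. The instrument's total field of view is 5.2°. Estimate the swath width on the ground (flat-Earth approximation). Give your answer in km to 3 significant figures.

45.5 km

Half-angle = 5.2°/2 = 2.6°.
Swath width ≈ 2h·tan(θ/2) = 2 × 501 × tan(2.6°) = 45.5 km.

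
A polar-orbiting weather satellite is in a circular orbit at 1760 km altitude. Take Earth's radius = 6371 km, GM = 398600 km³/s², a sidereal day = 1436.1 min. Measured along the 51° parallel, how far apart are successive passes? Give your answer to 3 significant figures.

Semi-major axis a = 6371 + 1760 = 8131 km. Period T = 2π√(a³/μ) = 2π√(8131³/398600) = 7296.7 s = 121.61 min.
Node shift per orbit = (7296.7/86166) × 360° = 30.49°.
Equatorial spacing = 30.49 × 111.2 km/° = 3390 km.
At 51° latitude, spacing = 3390 × cos(51°) = 2133 km.

2130 km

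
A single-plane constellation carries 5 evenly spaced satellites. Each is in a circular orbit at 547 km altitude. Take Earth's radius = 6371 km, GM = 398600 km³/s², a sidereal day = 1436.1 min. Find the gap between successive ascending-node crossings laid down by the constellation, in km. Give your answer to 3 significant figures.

532 km

Semi-major axis a = 6371 + 547 = 6918 km. Period T = 2π√(a³/μ) = 2π√(6918³/398600) = 5726.4 s = 95.44 min.
Single-satellite node shift = (5726.4/86166) × 360° = 23.92°.
With 5 satellites evenly phased, successive equator crossings are 23.92/5 = 4.785° apart.
That is 4.785 × 111.2 = 532 km at the equator.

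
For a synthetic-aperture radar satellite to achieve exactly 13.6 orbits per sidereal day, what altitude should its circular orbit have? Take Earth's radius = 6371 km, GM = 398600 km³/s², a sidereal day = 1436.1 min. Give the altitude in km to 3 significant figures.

1030 km

Required period T = 86166 / 13.6 = 6335.7 s.
From T = 2π√(a³/μ): a = (μ T²/4π²)^(1/3) = (398600 × 6335.7² / 4π²)^(1/3) = 7400 km.
Altitude h = a − R = 7400 − 6371 = 1029 km.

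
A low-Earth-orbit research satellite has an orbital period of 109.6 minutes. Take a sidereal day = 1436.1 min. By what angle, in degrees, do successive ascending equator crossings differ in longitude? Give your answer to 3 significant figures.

27.5°

T = 109.6 min = 6576.0 s.
During one orbit Earth rotates (6576.0 / 86166) × 360° = 27.47°.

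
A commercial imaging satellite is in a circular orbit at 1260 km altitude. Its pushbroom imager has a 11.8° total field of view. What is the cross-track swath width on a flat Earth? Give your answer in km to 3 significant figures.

Half-angle = 11.8°/2 = 5.9°.
Swath width ≈ 2h·tan(θ/2) = 2 × 1260 × tan(5.9°) = 260.4 km.

260 km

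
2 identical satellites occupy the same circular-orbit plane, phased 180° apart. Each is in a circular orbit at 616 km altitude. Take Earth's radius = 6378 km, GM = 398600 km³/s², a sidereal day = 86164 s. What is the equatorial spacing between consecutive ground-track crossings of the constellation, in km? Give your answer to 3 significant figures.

Semi-major axis a = 6378 + 616 = 6994 km. Period T = 2π√(a³/μ) = 2π√(6994³/398600) = 5821.0 s = 97.02 min.
Single-satellite node shift = (5821.0/86164) × 360° = 24.32°.
With 2 satellites evenly phased, successive equator crossings are 24.32/2 = 12.160° apart.
That is 12.160 × 111.3 = 1354 km at the equator.

1350 km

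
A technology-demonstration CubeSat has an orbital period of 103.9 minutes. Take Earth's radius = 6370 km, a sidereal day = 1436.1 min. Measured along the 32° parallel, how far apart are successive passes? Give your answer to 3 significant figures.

T = 103.9 min = 6234.0 s.
Node shift per orbit = (6234.0/86166) × 360° = 26.05°.
Equatorial spacing = 26.05 × 111.2 km/° = 2896 km.
At 32° latitude, spacing = 2896 × cos(32°) = 2456 km.

2460 km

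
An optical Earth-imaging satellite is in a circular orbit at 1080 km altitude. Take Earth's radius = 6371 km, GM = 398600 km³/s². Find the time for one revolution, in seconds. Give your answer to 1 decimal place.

6400.8 seconds

Semi-major axis a = 6371 + 1080 = 7451 km. Period T = 2π√(a³/μ) = 2π√(7451³/398600) = 6400.8 s = 106.68 min.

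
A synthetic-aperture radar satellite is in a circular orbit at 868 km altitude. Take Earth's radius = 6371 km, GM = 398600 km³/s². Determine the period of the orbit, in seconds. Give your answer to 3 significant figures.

Semi-major axis a = 6371 + 868 = 7239 km. Period T = 2π√(a³/μ) = 2π√(7239³/398600) = 6129.6 s = 102.16 min.

6130 seconds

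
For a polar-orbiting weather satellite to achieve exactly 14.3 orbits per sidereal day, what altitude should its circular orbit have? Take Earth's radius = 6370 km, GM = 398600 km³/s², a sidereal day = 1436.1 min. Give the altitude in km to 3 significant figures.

Required period T = 86166 / 14.3 = 6025.6 s.
From T = 2π√(a³/μ): a = (μ T²/4π²)^(1/3) = (398600 × 6025.6² / 4π²)^(1/3) = 7157 km.
Altitude h = a − R = 7157 − 6370 = 787 km.

787 km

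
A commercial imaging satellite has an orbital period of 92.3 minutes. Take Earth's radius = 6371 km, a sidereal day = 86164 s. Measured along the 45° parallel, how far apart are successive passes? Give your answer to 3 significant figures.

1820 km

T = 92.3 min = 5538.0 s.
Node shift per orbit = (5538.0/86164) × 360° = 23.14°.
Equatorial spacing = 23.14 × 111.2 km/° = 2573 km.
At 45° latitude, spacing = 2573 × cos(45°) = 1819 km.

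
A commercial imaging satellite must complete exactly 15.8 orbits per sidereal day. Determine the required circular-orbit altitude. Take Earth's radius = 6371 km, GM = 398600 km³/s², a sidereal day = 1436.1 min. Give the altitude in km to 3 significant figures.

Required period T = 86166 / 15.8 = 5453.5 s.
From T = 2π√(a³/μ): a = (μ T²/4π²)^(1/3) = (398600 × 5453.5² / 4π²)^(1/3) = 6696 km.
Altitude h = a − R = 6696 − 6371 = 325 km.

325 km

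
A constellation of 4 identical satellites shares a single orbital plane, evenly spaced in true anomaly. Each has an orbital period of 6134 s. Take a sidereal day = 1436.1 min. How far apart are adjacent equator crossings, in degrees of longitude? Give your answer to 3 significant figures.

6.41°

Single-satellite node shift = (6134.0/86166) × 360° = 25.63°.
With 4 satellites evenly phased, successive equator crossings are 25.63/4 = 6.407° apart.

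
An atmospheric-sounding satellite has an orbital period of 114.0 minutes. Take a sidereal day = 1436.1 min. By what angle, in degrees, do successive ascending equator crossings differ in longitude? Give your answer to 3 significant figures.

T = 114.0 min = 6840.0 s.
During one orbit Earth rotates (6840.0 / 86166) × 360° = 28.58°.

28.6°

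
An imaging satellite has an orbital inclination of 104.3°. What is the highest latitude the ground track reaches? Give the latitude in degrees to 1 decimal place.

75.7°

Retrograde orbit: the ground track reaches ±(180° − i) = ±(180 − 104.3) = ±75.7°.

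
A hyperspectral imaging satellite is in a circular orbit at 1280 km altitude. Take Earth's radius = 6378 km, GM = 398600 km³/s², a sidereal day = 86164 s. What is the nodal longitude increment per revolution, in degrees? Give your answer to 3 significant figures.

27.9°

Semi-major axis a = 6378 + 1280 = 7658 km. Period T = 2π√(a³/μ) = 2π√(7658³/398600) = 6669.4 s = 111.16 min.
During one orbit Earth rotates (6669.4 / 86164) × 360° = 27.87°.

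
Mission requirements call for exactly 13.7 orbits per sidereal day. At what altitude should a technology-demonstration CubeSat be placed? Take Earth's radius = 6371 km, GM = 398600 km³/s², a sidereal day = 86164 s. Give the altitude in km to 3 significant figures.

Required period T = 86164 / 13.7 = 6289.3 s.
From T = 2π√(a³/μ): a = (μ T²/4π²)^(1/3) = (398600 × 6289.3² / 4π²)^(1/3) = 7364 km.
Altitude h = a − R = 7364 − 6371 = 993 km.

993 km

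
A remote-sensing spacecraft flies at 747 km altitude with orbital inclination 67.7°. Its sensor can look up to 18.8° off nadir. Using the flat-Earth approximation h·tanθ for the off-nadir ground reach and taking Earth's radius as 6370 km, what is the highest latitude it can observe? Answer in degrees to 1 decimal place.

70.0°

For a prograde orbit the ground track reaches latitude ±i = ±67.7°.
Sensor half-swath on the ground ≈ 747·tan(18.8°) = 254 km = 2.29° of latitude.
Maximum observable latitude ≈ 67.7 + 2.29 = 70.0°.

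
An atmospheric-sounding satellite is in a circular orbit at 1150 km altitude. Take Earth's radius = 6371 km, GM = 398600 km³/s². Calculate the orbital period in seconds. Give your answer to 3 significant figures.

Semi-major axis a = 6371 + 1150 = 7521 km. Period T = 2π√(a³/μ) = 2π√(7521³/398600) = 6491.2 s = 108.19 min.

6490 seconds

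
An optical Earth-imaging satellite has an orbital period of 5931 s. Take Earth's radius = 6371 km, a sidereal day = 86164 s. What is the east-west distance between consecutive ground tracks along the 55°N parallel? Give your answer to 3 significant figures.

Node shift per orbit = (5931.0/86164) × 360° = 24.78°.
Equatorial spacing = 24.78 × 111.2 km/° = 2755 km.
At 55° latitude, spacing = 2755 × cos(55°) = 1580 km.

1580 km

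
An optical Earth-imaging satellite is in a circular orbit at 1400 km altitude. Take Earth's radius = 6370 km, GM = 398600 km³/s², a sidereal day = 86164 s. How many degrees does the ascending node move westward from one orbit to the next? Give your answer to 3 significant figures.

Semi-major axis a = 6370 + 1400 = 7770 km. Period T = 2π√(a³/μ) = 2π√(7770³/398600) = 6816.2 s = 113.60 min.
During one orbit Earth rotates (6816.2 / 86164) × 360° = 28.48°.

28.5°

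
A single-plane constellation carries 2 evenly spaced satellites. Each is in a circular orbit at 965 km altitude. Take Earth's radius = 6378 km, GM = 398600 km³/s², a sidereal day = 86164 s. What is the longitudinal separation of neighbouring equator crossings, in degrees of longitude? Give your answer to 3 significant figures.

13.1°

Semi-major axis a = 6378 + 965 = 7343 km. Period T = 2π√(a³/μ) = 2π√(7343³/398600) = 6262.1 s = 104.37 min.
Single-satellite node shift = (6262.1/86164) × 360° = 26.16°.
With 2 satellites evenly phased, successive equator crossings are 26.16/2 = 13.082° apart.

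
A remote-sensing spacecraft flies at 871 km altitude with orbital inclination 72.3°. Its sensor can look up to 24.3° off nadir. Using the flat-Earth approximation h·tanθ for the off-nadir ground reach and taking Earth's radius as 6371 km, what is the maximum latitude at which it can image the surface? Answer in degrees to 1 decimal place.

75.8°

For a prograde orbit the ground track reaches latitude ±i = ±72.3°.
Sensor half-swath on the ground ≈ 871·tan(24.3°) = 393 km = 3.54° of latitude.
Maximum observable latitude ≈ 72.3 + 3.54 = 75.8°.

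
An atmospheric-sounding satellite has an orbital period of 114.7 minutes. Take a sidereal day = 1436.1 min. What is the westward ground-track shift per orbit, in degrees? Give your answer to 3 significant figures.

T = 114.7 min = 6882.0 s.
During one orbit Earth rotates (6882.0 / 86166) × 360° = 28.75°.

28.8°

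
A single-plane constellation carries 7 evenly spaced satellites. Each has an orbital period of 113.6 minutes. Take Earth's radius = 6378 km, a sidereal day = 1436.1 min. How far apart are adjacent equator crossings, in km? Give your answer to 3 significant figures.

T = 113.6 min = 6816.0 s.
Single-satellite node shift = (6816.0/86166) × 360° = 28.48°.
With 7 satellites evenly phased, successive equator crossings are 28.48/7 = 4.068° apart.
That is 4.068 × 111.3 = 453 km at the equator.

453 km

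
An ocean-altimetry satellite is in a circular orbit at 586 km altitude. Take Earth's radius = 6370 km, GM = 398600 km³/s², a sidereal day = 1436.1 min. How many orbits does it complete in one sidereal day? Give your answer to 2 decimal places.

Semi-major axis a = 6370 + 586 = 6956 km. Period T = 2π√(a³/μ) = 2π√(6956³/398600) = 5773.7 s = 96.23 min.
Orbits per sidereal day = 86166 / 5773.7 = 14.924.

14.92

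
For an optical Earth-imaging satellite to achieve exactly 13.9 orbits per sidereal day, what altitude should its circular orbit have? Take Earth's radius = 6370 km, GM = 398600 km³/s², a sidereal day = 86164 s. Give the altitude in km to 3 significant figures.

923 km

Required period T = 86164 / 13.9 = 6198.8 s.
From T = 2π√(a³/μ): a = (μ T²/4π²)^(1/3) = (398600 × 6198.8² / 4π²)^(1/3) = 7293 km.
Altitude h = a − R = 7293 − 6370 = 923 km.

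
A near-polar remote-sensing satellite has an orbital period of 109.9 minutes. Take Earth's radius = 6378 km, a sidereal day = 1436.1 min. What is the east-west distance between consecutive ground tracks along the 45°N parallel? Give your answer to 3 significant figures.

T = 109.9 min = 6594.0 s.
Node shift per orbit = (6594.0/86166) × 360° = 27.55°.
Equatorial spacing = 27.55 × 111.3 km/° = 3067 km.
At 45° latitude, spacing = 3067 × cos(45°) = 2169 km.

2170 km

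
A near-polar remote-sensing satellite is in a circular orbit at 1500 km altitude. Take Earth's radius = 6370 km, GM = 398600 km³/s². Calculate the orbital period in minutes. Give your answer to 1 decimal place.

115.8 min

Semi-major axis a = 6370 + 1500 = 7870 km. Period T = 2π√(a³/μ) = 2π√(7870³/398600) = 6948.2 s = 115.80 min.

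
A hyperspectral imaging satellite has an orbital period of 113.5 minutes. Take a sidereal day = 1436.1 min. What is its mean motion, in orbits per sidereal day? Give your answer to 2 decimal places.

12.65

T = 113.5 min = 6810.0 s.
Orbits per sidereal day = 86166 / 6810.0 = 12.653.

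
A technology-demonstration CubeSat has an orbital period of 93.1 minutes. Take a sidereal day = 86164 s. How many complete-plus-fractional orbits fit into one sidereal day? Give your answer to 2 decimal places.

T = 93.1 min = 5586.0 s.
Orbits per sidereal day = 86164 / 5586.0 = 15.425.

15.42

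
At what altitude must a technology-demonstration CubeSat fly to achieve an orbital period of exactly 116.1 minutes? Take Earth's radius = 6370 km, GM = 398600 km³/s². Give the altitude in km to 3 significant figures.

T = 116.1 min = 6966.0 s.
From T = 2π√(a³/μ): a = (μ T²/4π²)^(1/3) = (398600 × 6966.0² / 4π²)^(1/3) = 7883 km.
Altitude h = a − R = 7883 − 6370 = 1513 km.

1510 km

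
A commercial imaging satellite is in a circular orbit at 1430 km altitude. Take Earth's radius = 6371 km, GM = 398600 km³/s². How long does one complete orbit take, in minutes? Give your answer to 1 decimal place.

Semi-major axis a = 6371 + 1430 = 7801 km. Period T = 2π√(a³/μ) = 2π√(7801³/398600) = 6857.0 s = 114.28 min.

114.3 min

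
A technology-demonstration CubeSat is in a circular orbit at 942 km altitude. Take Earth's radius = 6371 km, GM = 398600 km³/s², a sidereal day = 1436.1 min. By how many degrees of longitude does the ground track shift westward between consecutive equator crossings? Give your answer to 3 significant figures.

26.0°

Semi-major axis a = 6371 + 942 = 7313 km. Period T = 2π√(a³/μ) = 2π√(7313³/398600) = 6223.8 s = 103.73 min.
During one orbit Earth rotates (6223.8 / 86166) × 360° = 26.00°.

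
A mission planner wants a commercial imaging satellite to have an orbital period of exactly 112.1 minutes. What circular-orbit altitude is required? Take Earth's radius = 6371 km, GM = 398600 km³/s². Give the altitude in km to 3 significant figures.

1330 km

T = 112.1 min = 6726.0 s.
From T = 2π√(a³/μ): a = (μ T²/4π²)^(1/3) = (398600 × 6726.0² / 4π²)^(1/3) = 7701 km.
Altitude h = a − R = 7701 − 6371 = 1330 km.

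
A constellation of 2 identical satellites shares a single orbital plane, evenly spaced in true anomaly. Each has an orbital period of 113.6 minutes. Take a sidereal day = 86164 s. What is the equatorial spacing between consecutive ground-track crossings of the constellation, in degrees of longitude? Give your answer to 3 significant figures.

14.2°

T = 113.6 min = 6816.0 s.
Single-satellite node shift = (6816.0/86164) × 360° = 28.48°.
With 2 satellites evenly phased, successive equator crossings are 28.48/2 = 14.239° apart.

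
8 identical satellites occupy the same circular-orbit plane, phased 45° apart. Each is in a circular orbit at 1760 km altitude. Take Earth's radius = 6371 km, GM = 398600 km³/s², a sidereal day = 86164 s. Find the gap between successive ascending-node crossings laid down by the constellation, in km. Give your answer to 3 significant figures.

Semi-major axis a = 6371 + 1760 = 8131 km. Period T = 2π√(a³/μ) = 2π√(8131³/398600) = 7296.7 s = 121.61 min.
Single-satellite node shift = (7296.7/86164) × 360° = 30.49°.
With 8 satellites evenly phased, successive equator crossings are 30.49/8 = 3.811° apart.
That is 3.811 × 111.2 = 424 km at the equator.

424 km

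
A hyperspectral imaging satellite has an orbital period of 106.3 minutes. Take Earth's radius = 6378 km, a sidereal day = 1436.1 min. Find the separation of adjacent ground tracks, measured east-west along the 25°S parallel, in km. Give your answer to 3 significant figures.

2690 km

T = 106.3 min = 6378.0 s.
Node shift per orbit = (6378.0/86166) × 360° = 26.65°.
Equatorial spacing = 26.65 × 111.3 km/° = 2966 km.
At 25° latitude, spacing = 2966 × cos(25°) = 2688 km.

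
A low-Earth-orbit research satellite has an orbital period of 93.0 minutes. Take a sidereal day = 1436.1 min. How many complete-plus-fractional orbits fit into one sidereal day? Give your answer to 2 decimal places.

T = 93.0 min = 5580.0 s.
Orbits per sidereal day = 86166 / 5580.0 = 15.442.

15.44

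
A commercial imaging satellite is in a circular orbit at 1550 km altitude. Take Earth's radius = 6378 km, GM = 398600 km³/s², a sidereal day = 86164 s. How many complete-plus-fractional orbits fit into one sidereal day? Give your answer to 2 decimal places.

Semi-major axis a = 6378 + 1550 = 7928 km. Period T = 2π√(a³/μ) = 2π√(7928³/398600) = 7025.2 s = 117.09 min.
Orbits per sidereal day = 86164 / 7025.2 = 12.265.

12.27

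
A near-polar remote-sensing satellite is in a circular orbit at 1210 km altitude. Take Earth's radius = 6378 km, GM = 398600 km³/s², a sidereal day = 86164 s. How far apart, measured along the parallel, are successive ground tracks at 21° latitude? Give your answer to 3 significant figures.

Semi-major axis a = 6378 + 1210 = 7588 km. Period T = 2π√(a³/μ) = 2π√(7588³/398600) = 6578.1 s = 109.64 min.
Node shift per orbit = (6578.1/86164) × 360° = 27.48°.
Equatorial spacing = 27.48 × 111.3 km/° = 3059 km.
At 21° latitude, spacing = 3059 × cos(21°) = 2856 km.

2860 km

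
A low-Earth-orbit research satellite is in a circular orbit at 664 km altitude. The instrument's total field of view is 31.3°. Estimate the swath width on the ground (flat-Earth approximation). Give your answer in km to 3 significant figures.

372 km

Half-angle = 31.3°/2 = 15.65°.
Swath width ≈ 2h·tan(θ/2) = 2 × 664 × tan(15.65°) = 372.0 km.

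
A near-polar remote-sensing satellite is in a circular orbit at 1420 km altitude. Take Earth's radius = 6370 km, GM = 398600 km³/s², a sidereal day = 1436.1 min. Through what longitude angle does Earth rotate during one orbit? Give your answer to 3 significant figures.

28.6°

Semi-major axis a = 6370 + 1420 = 7790 km. Period T = 2π√(a³/μ) = 2π√(7790³/398600) = 6842.5 s = 114.04 min.
During one orbit Earth rotates (6842.5 / 86166) × 360° = 28.59°.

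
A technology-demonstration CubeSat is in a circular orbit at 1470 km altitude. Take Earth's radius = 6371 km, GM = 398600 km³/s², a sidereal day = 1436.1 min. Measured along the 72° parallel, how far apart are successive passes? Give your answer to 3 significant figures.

992 km

Semi-major axis a = 6371 + 1470 = 7841 km. Period T = 2π√(a³/μ) = 2π√(7841³/398600) = 6909.8 s = 115.16 min.
Node shift per orbit = (6909.8/86166) × 360° = 28.87°.
Equatorial spacing = 28.87 × 111.2 km/° = 3210 km.
At 72° latitude, spacing = 3210 × cos(72°) = 992 km.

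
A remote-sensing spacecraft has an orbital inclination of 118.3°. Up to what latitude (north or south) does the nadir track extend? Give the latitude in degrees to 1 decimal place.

61.7°

Retrograde orbit: the ground track reaches ±(180° − i) = ±(180 − 118.3) = ±61.7°.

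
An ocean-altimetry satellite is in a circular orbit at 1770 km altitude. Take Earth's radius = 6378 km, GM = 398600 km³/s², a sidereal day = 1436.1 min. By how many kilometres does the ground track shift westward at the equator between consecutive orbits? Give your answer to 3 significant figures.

Semi-major axis a = 6378 + 1770 = 8148 km. Period T = 2π√(a³/μ) = 2π√(8148³/398600) = 7319.6 s = 121.99 min.
During one orbit Earth rotates (7319.6 / 86166) × 360° = 30.58°.
At the equator that is 30.58° × (2π·6378/360) km/° = 30.58 × 111.3 = 3404 km.

3400 km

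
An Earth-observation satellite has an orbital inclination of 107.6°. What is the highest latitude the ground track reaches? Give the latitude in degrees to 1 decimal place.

72.4°

Retrograde orbit: the ground track reaches ±(180° − i) = ±(180 − 107.6) = ±72.4°.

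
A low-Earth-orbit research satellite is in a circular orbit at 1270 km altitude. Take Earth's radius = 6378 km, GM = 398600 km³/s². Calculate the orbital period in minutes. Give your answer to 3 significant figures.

Semi-major axis a = 6378 + 1270 = 7648 km. Period T = 2π√(a³/μ) = 2π√(7648³/398600) = 6656.3 s = 110.94 min.

111 min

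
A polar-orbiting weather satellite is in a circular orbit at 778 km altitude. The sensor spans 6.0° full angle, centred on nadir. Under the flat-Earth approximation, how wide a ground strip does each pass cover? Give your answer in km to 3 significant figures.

Half-angle = 6.0°/2 = 3°.
Swath width ≈ 2h·tan(θ/2) = 2 × 778 × tan(3°) = 81.5 km.

81.5 km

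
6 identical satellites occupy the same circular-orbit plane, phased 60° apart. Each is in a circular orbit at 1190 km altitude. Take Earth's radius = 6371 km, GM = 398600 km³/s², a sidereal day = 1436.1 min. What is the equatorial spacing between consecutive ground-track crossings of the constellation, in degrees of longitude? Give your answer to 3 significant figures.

Semi-major axis a = 6371 + 1190 = 7561 km. Period T = 2π√(a³/μ) = 2π√(7561³/398600) = 6543.0 s = 109.05 min.
Single-satellite node shift = (6543.0/86166) × 360° = 27.34°.
With 6 satellites evenly phased, successive equator crossings are 27.34/6 = 4.556° apart.

4.56°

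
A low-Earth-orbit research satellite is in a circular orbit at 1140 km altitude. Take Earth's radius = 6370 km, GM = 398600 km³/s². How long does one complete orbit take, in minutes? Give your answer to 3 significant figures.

Semi-major axis a = 6370 + 1140 = 7510 km. Period T = 2π√(a³/μ) = 2π√(7510³/398600) = 6477.0 s = 107.95 min.

108 min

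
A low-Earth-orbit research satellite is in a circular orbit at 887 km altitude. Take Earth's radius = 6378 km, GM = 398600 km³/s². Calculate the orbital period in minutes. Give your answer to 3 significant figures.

Semi-major axis a = 6378 + 887 = 7265 km. Period T = 2π√(a³/μ) = 2π√(7265³/398600) = 6162.6 s = 102.71 min.

103 min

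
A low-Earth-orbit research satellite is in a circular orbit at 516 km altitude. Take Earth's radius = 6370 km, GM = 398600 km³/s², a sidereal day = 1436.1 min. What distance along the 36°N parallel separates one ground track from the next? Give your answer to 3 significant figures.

2140 km

Semi-major axis a = 6370 + 516 = 6886 km. Period T = 2π√(a³/μ) = 2π√(6886³/398600) = 5686.7 s = 94.78 min.
Node shift per orbit = (5686.7/86166) × 360° = 23.76°.
Equatorial spacing = 23.76 × 111.2 km/° = 2641 km.
At 36° latitude, spacing = 2641 × cos(36°) = 2137 km.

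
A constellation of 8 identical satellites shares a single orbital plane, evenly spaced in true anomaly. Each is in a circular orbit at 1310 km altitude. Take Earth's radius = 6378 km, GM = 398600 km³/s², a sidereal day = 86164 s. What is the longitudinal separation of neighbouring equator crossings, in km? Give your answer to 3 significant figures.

Semi-major axis a = 6378 + 1310 = 7688 km. Period T = 2π√(a³/μ) = 2π√(7688³/398600) = 6708.6 s = 111.81 min.
Single-satellite node shift = (6708.6/86164) × 360° = 28.03°.
With 8 satellites evenly phased, successive equator crossings are 28.03/8 = 3.504° apart.
That is 3.504 × 111.3 = 390 km at the equator.

390 km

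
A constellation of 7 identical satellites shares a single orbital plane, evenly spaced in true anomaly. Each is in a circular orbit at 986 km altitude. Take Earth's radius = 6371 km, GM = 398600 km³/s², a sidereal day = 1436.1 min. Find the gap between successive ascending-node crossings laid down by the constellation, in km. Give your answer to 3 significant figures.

Semi-major axis a = 6371 + 986 = 7357 km. Period T = 2π√(a³/μ) = 2π√(7357³/398600) = 6280.0 s = 104.67 min.
Single-satellite node shift = (6280.0/86166) × 360° = 26.24°.
With 7 satellites evenly phased, successive equator crossings are 26.24/7 = 3.748° apart.
That is 3.748 × 111.2 = 417 km at the equator.

417 km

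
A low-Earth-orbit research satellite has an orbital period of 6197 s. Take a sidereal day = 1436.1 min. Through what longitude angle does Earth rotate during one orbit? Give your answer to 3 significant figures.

25.9°

During one orbit Earth rotates (6197.0 / 86166) × 360° = 25.89°.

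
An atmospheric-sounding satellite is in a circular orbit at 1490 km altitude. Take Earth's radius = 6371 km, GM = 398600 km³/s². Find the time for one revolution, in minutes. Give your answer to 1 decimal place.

Semi-major axis a = 6371 + 1490 = 7861 km. Period T = 2π√(a³/μ) = 2π√(7861³/398600) = 6936.3 s = 115.61 min.

115.6 min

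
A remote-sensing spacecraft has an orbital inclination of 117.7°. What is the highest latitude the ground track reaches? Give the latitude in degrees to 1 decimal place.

62.3°

Retrograde orbit: the ground track reaches ±(180° − i) = ±(180 − 117.7) = ±62.3°.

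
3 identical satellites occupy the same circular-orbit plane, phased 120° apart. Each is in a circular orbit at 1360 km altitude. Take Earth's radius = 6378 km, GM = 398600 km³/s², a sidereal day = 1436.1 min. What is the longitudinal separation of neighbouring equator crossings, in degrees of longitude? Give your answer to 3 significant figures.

9.43°

Semi-major axis a = 6378 + 1360 = 7738 km. Period T = 2π√(a³/μ) = 2π√(7738³/398600) = 6774.1 s = 112.90 min.
Single-satellite node shift = (6774.1/86166) × 360° = 28.30°.
With 3 satellites evenly phased, successive equator crossings are 28.30/3 = 9.434° apart.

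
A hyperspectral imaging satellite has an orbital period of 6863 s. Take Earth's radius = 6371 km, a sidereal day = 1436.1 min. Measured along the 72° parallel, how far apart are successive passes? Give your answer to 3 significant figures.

Node shift per orbit = (6863.0/86166) × 360° = 28.67°.
Equatorial spacing = 28.67 × 111.2 km/° = 3188 km.
At 72° latitude, spacing = 3188 × cos(72°) = 985 km.

985 km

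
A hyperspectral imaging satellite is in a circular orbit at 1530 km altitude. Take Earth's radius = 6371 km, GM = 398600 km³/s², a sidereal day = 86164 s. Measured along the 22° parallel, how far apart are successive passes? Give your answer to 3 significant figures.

3010 km

Semi-major axis a = 6371 + 1530 = 7901 km. Period T = 2π√(a³/μ) = 2π√(7901³/398600) = 6989.3 s = 116.49 min.
Node shift per orbit = (6989.3/86164) × 360° = 29.20°.
Equatorial spacing = 29.20 × 111.2 km/° = 3247 km.
At 22° latitude, spacing = 3247 × cos(22°) = 3011 km.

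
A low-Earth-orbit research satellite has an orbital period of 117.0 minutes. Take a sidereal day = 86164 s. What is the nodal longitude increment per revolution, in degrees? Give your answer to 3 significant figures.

29.3°

T = 117.0 min = 7020.0 s.
During one orbit Earth rotates (7020.0 / 86164) × 360° = 29.33°.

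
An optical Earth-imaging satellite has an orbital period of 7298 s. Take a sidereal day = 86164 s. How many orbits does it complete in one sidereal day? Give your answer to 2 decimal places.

Orbits per sidereal day = 86164 / 7298.0 = 11.807.

11.81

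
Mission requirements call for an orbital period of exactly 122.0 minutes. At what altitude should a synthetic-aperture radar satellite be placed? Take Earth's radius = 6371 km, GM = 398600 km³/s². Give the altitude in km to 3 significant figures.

1780 km

T = 122.0 min = 7320.0 s.
From T = 2π√(a³/μ): a = (μ T²/4π²)^(1/3) = (398600 × 7320.0² / 4π²)^(1/3) = 8148 km.
Altitude h = a − R = 8148 − 6371 = 1777 km.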